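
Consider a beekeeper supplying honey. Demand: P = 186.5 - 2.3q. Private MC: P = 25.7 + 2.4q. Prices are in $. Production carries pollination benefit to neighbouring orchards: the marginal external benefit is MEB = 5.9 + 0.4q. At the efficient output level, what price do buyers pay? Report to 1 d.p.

Social marginal cost = private MC − MEB = 19.8 + 2.0q.
Set SMC = demand: 19.8 + 2.0q = 186.5 - 2.3q → q* = 38.7674.
Consumer price on the demand curve at q*: 186.5 − 2.3×38.7674 = 97.3350.

P = $97.3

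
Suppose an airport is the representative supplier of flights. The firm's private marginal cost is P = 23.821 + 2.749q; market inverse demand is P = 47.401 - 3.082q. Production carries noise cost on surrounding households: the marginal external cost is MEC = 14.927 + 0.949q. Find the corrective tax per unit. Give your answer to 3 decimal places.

Social marginal cost = private MC + MEC = 38.748 + 3.698q.
Set SMC = demand: 38.748 + 3.698q = 47.401 - 3.082q → q* = 1.2763.
The Pigouvian tax equals MEC at q*: 14.927 + 0.949×1.2763 = 16.1382.

tax = 16.138 per unit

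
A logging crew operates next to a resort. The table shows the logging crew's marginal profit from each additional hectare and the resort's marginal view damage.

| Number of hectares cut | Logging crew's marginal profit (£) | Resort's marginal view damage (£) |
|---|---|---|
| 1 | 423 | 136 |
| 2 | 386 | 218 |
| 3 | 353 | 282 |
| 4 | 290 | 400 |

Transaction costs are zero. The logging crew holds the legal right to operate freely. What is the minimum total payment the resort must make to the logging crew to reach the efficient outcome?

£290

Left alone the logging crew would choose level 4 (marginal profit stays positive).
Efficient level: k* = 3 (marginal profit ≥ marginal view damage through 3).
The resort must at least cover the logging crew's forgone profit from cutting 4→3: 290 = 290.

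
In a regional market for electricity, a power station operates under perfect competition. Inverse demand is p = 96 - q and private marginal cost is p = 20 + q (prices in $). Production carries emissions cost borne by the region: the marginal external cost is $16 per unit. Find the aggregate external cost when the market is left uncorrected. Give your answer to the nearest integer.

Market equilibrium (private): 20 + q = 96 - q → q_m = 38.0000.
Total external cost = MEC × q_m = 16 × 38.0000 = 608.0000.

$608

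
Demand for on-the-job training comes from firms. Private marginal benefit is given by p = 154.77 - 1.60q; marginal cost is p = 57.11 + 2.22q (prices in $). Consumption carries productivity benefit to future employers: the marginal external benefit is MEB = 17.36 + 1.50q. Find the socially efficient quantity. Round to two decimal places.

q* = 49.58

Social marginal benefit = demand + MEB = 172.13 - 0.10q.
Set SMB = MC: 172.13 - 0.10q = 57.11 + 2.22q → q* = 49.5776.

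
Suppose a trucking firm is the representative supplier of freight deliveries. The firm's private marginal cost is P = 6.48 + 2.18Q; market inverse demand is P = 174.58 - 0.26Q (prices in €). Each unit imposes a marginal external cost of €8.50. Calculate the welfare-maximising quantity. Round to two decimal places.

Q* = 65.41

Social marginal cost = private MC + MEC = 14.98 + 2.18Q.
Set SMC = demand: 14.98 + 2.18Q = 174.58 - 0.26Q → Q* = 65.4098.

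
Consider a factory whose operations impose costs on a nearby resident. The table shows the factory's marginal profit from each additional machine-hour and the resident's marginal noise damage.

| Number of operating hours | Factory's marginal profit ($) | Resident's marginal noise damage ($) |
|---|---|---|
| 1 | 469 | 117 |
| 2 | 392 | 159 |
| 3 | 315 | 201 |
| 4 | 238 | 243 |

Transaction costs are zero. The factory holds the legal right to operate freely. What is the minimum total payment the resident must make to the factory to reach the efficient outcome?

$238

Left alone the factory would choose level 4 (marginal profit stays positive).
Efficient level: k* = 3 (marginal profit ≥ marginal noise damage through 3).
The resident must at least cover the factory's forgone profit from cutting 4→3: 238 = 238.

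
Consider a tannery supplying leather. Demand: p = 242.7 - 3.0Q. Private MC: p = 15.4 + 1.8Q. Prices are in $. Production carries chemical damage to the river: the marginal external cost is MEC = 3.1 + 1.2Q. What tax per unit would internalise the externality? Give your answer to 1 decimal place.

tax = $47.9 per unit

Social marginal cost = private MC + MEC = 18.5 + 3.0Q.
Set SMC = demand: 18.5 + 3.0Q = 242.7 - 3.0Q → Q* = 37.3667.
The Pigouvian tax equals MEC at Q*: 3.1 + 1.2×37.3667 = 47.9400.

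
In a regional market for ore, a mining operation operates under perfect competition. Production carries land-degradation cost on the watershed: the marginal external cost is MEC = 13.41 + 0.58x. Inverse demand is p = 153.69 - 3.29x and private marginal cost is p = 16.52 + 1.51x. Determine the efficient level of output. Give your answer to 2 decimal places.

Social marginal cost = private MC + MEC = 29.93 + 2.09x.
Set SMC = demand: 29.93 + 2.09x = 153.69 - 3.29x → x* = 23.0037.

x* = 23.00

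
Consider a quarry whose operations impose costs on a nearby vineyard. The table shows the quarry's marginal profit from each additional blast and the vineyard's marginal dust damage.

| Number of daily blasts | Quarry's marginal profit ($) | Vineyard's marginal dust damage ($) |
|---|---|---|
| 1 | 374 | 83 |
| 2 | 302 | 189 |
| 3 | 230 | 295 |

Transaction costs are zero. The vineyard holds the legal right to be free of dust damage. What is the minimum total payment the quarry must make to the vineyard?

$272

Efficient level: marginal profit ≥ marginal dust damage through level 2, so k* = 2.
With the vineyard holding the right, the quarry must at least compensate total damage at k*: 83 + 189 = 272.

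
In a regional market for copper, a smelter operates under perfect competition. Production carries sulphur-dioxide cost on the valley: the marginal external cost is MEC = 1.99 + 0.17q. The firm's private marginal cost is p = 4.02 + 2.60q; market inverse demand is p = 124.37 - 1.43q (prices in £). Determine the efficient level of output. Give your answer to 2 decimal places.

q* = 28.18

Social marginal cost = private MC + MEC = 6.01 + 2.77q.
Set SMC = demand: 6.01 + 2.77q = 124.37 - 1.43q → q* = 28.1810.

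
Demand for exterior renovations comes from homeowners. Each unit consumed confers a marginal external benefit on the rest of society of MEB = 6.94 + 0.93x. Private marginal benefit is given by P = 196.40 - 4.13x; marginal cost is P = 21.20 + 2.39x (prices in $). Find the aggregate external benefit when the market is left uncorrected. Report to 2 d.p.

$522.24

Market equilibrium (private): 21.20 + 2.39x = 196.40 - 4.13x → x_m = 26.8712.
Total external benefit = ∫₀^{x_m} (6.94 + 0.93x) dx = 6.94×26.8712 + ½×0.93×26.8712² = 522.2447.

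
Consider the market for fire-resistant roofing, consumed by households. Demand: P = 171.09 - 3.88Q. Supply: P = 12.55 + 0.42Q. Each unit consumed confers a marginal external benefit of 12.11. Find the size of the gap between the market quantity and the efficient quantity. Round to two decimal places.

2.82 units

Market equilibrium (private): 12.55 + 0.42Q = 171.09 - 3.88Q → Q_m = 36.8698.
Social marginal benefit = demand + MEB = 183.20 - 3.88Q.
Set SMB = MC: 183.20 - 3.88Q = 12.55 + 0.42Q → Q* = 39.6860.
Gap = |36.8698 − 39.6860| = 2.8162.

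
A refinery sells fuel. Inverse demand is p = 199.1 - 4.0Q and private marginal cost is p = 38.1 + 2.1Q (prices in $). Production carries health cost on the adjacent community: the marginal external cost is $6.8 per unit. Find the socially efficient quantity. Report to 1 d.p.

Social marginal cost = private MC + MEC = 44.9 + 2.1Q.
Set SMC = demand: 44.9 + 2.1Q = 199.1 - 4.0Q → Q* = 25.2787.

Q* = 25.3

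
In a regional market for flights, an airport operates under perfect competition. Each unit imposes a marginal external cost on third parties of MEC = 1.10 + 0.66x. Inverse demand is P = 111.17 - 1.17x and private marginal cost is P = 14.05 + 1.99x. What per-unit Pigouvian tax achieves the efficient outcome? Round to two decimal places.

Social marginal cost = private MC + MEC = 15.15 + 2.65x.
Set SMC = demand: 15.15 + 2.65x = 111.17 - 1.17x → x* = 25.1361.
The Pigouvian tax equals MEC at x*: 1.10 + 0.66×25.1361 = 17.6898.

tax = 17.69 per unit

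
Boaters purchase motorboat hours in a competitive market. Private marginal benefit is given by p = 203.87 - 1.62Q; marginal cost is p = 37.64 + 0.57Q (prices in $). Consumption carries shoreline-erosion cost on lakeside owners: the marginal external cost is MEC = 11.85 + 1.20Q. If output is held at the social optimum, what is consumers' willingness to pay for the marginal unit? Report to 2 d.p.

Social marginal benefit = demand − MEC = 192.02 - 2.82Q.
Set SMB = MC: 192.02 - 2.82Q = 37.64 + 0.57Q → Q* = 45.5398.
Consumer price on the demand curve at Q*: 203.87 − 1.62×45.5398 = 130.0955.

P = $130.10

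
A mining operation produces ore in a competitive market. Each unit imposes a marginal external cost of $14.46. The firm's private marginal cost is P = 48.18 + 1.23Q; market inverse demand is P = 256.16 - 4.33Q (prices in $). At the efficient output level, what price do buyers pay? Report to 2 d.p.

Social marginal cost = private MC + MEC = 62.64 + 1.23Q.
Set SMC = demand: 62.64 + 1.23Q = 256.16 - 4.33Q → Q* = 34.8058.
Consumer price on the demand curve at Q*: 256.16 − 4.33×34.8058 = 105.4509.

P = $105.45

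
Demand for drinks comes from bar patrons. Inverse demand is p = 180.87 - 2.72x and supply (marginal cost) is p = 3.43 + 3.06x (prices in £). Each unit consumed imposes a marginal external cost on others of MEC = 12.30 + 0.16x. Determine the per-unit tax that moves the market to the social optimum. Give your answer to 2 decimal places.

tax = £16.75 per unit

Social marginal benefit = demand − MEC = 168.57 - 2.88x.
Set SMB = MC: 168.57 - 2.88x = 3.43 + 3.06x → x* = 27.8013.
The Pigouvian tax equals MEC at x*: 12.30 + 0.16×27.8013 = 16.7482.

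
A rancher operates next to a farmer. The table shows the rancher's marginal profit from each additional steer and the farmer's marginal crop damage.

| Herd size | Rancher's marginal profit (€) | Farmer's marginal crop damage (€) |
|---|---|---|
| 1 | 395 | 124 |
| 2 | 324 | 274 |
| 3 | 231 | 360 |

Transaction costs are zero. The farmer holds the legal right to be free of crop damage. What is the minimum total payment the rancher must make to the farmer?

Efficient level: marginal profit ≥ marginal crop damage through level 2, so k* = 2.
With the farmer holding the right, the rancher must at least compensate total damage at k*: 124 + 274 = 398.

€398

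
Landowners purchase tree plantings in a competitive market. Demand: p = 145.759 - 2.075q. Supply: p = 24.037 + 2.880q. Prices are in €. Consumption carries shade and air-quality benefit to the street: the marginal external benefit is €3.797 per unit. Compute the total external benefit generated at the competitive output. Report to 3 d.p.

€93.275

Market equilibrium (private): 24.037 + 2.880q = 145.759 - 2.075q → q_m = 24.5655.
Total external benefit = MEB × q_m = 3.797 × 24.5655 = 93.2752.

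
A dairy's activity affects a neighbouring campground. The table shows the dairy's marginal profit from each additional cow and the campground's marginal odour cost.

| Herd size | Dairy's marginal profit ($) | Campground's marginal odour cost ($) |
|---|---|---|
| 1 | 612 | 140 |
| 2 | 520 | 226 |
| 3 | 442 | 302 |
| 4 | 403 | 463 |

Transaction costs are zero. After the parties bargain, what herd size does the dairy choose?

Bargaining reaches the level where marginal profit last exceeds marginal odour cost.
That holds through level 3 (442 ≥ 302) but not at 4 (403 < 463).

3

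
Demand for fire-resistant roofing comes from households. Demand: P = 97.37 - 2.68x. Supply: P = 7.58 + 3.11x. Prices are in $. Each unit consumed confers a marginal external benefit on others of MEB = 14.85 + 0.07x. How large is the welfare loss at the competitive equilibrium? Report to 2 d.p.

Market equilibrium (private): 7.58 + 3.11x = 97.37 - 2.68x → x_m = 15.5078.
Social marginal benefit = demand + MEB = 112.22 - 2.61x.
Set SMB = MC: 112.22 - 2.61x = 7.58 + 3.11x → x* = 18.2937.
The welfare-loss triangle has base |x_m − x*| and height MEB(x_m) (the vertical gap between SMB and MC is zero at x* and MEB at x_m).
DWL = ½ × 2.7859 × 15.9355 = 22.1974.

DWL = $22.20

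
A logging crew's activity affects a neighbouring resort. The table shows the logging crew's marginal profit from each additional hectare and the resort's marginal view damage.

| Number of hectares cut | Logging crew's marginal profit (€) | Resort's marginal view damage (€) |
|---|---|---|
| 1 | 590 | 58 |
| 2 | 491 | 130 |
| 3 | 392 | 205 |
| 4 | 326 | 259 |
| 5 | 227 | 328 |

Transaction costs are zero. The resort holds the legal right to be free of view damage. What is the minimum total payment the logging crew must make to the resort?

Efficient level: marginal profit ≥ marginal view damage through level 4, so k* = 4.
With the resort holding the right, the logging crew must at least compensate total damage at k*: 58 + 130 + 205 + 259 = 652.

€652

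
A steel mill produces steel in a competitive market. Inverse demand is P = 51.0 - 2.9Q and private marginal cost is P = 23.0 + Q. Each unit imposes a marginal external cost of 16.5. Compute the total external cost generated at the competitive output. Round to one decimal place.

Market equilibrium (private): 23.0 + Q = 51.0 - 2.9Q → Q_m = 7.1795.
Total external cost = MEC × Q_m = 16.5 × 7.1795 = 118.4618.

118.5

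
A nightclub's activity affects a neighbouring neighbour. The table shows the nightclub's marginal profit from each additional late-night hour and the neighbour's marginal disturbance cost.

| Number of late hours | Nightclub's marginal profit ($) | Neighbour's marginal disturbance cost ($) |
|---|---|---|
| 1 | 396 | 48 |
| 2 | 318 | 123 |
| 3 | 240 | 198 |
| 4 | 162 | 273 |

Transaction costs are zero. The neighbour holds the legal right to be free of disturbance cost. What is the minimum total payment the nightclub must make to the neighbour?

$369

Efficient level: marginal profit ≥ marginal disturbance cost through level 3, so k* = 3.
With the neighbour holding the right, the nightclub must at least compensate total damage at k*: 48 + 123 + 198 = 369.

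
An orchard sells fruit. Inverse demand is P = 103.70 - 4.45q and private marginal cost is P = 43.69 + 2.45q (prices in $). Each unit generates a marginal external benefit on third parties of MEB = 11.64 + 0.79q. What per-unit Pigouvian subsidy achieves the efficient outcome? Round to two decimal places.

subsidy = $20.90 per unit

Social marginal cost = private MC − MEB = 32.05 + 1.66q.
Set SMC = demand: 32.05 + 1.66q = 103.70 - 4.45q → q* = 11.7267.
The Pigouvian subsidy equals MEB at q*: 11.64 + 0.79×11.7267 = 20.9041.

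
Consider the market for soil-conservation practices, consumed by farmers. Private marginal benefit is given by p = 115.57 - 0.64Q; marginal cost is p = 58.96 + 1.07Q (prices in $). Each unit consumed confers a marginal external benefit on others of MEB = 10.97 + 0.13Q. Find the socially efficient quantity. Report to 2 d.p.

Social marginal benefit = demand + MEB = 126.54 - 0.51Q.
Set SMB = MC: 126.54 - 0.51Q = 58.96 + 1.07Q → Q* = 42.7722.

Q* = 42.77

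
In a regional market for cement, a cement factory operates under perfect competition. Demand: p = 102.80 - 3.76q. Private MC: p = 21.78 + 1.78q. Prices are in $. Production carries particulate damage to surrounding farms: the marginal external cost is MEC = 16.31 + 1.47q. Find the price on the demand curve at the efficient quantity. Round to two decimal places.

P = $68.09

Social marginal cost = private MC + MEC = 38.09 + 3.25q.
Set SMC = demand: 38.09 + 3.25q = 102.80 - 3.76q → q* = 9.2311.
Consumer price on the demand curve at q*: 102.80 − 3.76×9.2311 = 68.0911.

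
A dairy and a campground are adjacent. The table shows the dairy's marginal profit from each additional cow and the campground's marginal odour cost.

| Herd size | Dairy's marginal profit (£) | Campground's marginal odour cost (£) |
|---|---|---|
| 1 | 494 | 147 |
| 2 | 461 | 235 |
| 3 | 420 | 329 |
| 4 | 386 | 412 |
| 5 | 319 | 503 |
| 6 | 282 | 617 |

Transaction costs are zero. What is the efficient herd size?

3

Bargaining reaches the level where marginal profit last exceeds marginal odour cost.
That holds through level 3 (420 ≥ 329) but not at 4 (386 < 412).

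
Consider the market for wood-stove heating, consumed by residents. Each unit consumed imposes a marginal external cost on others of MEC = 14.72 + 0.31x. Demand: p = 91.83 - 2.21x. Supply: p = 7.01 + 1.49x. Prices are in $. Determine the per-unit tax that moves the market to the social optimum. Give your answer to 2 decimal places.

Social marginal benefit = demand − MEC = 77.11 - 2.52x.
Set SMB = MC: 77.11 - 2.52x = 7.01 + 1.49x → x* = 17.4813.
The Pigouvian tax equals MEC at x*: 14.72 + 0.31×17.4813 = 20.1392.

tax = $20.14 per unit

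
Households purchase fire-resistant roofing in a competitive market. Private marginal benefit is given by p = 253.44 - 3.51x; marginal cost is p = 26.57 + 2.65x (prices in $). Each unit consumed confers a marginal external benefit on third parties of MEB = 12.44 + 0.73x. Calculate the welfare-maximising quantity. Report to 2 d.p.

x* = 44.07

Social marginal benefit = demand + MEB = 265.88 - 2.78x.
Set SMB = MC: 265.88 - 2.78x = 26.57 + 2.65x → x* = 44.0718.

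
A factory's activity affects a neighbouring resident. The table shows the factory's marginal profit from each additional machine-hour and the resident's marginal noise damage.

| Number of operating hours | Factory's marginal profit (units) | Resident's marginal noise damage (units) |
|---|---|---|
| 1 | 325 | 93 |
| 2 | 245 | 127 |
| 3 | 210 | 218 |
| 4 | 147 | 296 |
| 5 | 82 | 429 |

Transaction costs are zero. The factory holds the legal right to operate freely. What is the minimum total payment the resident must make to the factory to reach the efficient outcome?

Left alone the factory would choose level 5 (marginal profit stays positive).
Efficient level: k* = 2 (marginal profit ≥ marginal noise damage through 2).
The resident must at least cover the factory's forgone profit from cutting 5→2: 210 + 147 + 82 = 439.

439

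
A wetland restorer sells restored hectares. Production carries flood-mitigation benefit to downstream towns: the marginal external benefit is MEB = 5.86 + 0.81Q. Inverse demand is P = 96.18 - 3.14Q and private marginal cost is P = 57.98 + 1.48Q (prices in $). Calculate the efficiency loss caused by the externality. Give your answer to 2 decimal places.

Market equilibrium (private): 57.98 + 1.48Q = 96.18 - 3.14Q → Q_m = 8.2684.
Social marginal cost = private MC − MEB = 52.12 + 0.67Q.
Set SMC = demand: 52.12 + 0.67Q = 96.18 - 3.14Q → Q* = 11.5643.
The loss is the area between SMC and demand from Q* to Q_m; with linear curves that's a triangle of height MEB(Q_m).
DWL = ½ × 3.2959 × 12.5574 = 20.6940.

DWL = $20.69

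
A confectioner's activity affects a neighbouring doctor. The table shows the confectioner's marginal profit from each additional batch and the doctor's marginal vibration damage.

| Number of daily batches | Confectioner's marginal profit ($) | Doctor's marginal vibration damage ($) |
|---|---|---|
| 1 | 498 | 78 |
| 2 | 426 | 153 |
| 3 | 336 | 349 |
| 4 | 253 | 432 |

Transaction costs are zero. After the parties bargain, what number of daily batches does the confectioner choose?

Bargaining reaches the level where marginal profit last exceeds marginal vibration damage.
That holds through level 2 (426 ≥ 153) but not at 3 (336 < 349).

2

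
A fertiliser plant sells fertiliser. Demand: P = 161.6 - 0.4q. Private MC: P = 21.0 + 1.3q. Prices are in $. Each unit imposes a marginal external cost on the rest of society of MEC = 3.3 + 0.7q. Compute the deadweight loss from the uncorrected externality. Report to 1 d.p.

DWL = $780.2

Market equilibrium (private): 21.0 + 1.3q = 161.6 - 0.4q → q_m = 82.7059.
Social marginal cost = private MC + MEC = 24.3 + 2.0q.
Set SMC = demand: 24.3 + 2.0q = 161.6 - 0.4q → q* = 57.2083.
Height of the DWL triangle at q_m is SMC(q_m) − demand(q_m) = MEC(q_m) = 61.1941.
DWL = ½ × 25.4976 × 61.1941 = 780.1513.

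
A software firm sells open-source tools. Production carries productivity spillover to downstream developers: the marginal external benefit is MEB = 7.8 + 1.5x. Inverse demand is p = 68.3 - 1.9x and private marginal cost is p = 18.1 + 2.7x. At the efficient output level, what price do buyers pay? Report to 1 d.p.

Social marginal cost = private MC − MEB = 10.3 + 1.2x.
Set SMC = demand: 10.3 + 1.2x = 68.3 - 1.9x → x* = 18.7097.
Consumer price on the demand curve at x*: 68.3 − 1.9×18.7097 = 32.7516.

P = 32.8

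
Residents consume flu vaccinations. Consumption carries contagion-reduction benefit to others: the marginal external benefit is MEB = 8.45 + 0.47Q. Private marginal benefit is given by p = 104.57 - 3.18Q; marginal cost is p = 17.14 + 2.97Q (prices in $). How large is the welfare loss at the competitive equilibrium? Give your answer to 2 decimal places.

Market equilibrium (private): 17.14 + 2.97Q = 104.57 - 3.18Q → Q_m = 14.2163.
Social marginal benefit = demand + MEB = 113.02 - 2.71Q.
Set SMB = MC: 113.02 - 2.71Q = 17.14 + 2.97Q → Q* = 16.8803.
The loss is the area between SMB and MC from Q* to Q_m; with linear curves that's a triangle of height MEB(Q_m).
DWL = ½ × 2.6640 × 15.1316 = 20.1553.

DWL = $20.16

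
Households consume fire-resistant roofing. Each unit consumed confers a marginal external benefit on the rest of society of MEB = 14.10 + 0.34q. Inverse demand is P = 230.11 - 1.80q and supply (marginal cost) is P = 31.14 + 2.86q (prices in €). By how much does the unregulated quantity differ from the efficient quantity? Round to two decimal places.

6.62 units

Market equilibrium (private): 31.14 + 2.86q = 230.11 - 1.80q → q_m = 42.6974.
Social marginal benefit = demand + MEB = 244.21 - 1.46q.
Set SMB = MC: 244.21 - 1.46q = 31.14 + 2.86q → q* = 49.3218.
Gap = |42.6974 − 49.3218| = 6.6244.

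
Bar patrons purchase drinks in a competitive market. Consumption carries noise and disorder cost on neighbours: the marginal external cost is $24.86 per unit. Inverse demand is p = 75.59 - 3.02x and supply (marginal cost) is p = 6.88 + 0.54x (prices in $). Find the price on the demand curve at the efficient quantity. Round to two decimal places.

Social marginal benefit = demand − MEC = 50.73 - 3.02x.
Set SMB = MC: 50.73 - 3.02x = 6.88 + 0.54x → x* = 12.3174.
Consumer price on the demand curve at x*: 75.59 − 3.02×12.3174 = 38.3915.

P = $38.39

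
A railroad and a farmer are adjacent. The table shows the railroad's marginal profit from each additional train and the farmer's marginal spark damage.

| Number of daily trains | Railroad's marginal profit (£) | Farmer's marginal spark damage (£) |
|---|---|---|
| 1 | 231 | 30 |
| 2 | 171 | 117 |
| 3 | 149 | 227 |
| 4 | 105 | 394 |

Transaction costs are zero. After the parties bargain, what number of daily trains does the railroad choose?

2

Bargaining reaches the level where marginal profit last exceeds marginal spark damage.
That holds through level 2 (171 ≥ 117) but not at 3 (149 < 227).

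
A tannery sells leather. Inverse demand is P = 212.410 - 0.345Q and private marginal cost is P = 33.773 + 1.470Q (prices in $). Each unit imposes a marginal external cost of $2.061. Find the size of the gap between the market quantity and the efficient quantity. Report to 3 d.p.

1.136 units

Market equilibrium (private): 33.773 + 1.470Q = 212.410 - 0.345Q → Q_m = 98.4226.
Social marginal cost = private MC + MEC = 35.834 + 1.470Q.
Set SMC = demand: 35.834 + 1.470Q = 212.410 - 0.345Q → Q* = 97.2871.
Gap = |98.4226 − 97.2871| = 1.1355.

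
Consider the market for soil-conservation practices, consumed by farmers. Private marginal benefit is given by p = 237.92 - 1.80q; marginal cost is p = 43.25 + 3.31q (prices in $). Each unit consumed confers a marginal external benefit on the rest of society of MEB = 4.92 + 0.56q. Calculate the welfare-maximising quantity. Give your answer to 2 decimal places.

Social marginal benefit = demand + MEB = 242.84 - 1.24q.
Set SMB = MC: 242.84 - 1.24q = 43.25 + 3.31q → q* = 43.8659.

q* = 43.87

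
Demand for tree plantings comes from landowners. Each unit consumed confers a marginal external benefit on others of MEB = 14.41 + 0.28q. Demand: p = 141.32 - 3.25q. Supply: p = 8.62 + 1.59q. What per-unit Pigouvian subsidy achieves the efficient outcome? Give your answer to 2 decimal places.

Social marginal benefit = demand + MEB = 155.73 - 2.97q.
Set SMB = MC: 155.73 - 2.97q = 8.62 + 1.59q → q* = 32.2610.
The Pigouvian subsidy equals MEB at q*: 14.41 + 0.28×32.2610 = 23.4431.

subsidy = 23.44 per unit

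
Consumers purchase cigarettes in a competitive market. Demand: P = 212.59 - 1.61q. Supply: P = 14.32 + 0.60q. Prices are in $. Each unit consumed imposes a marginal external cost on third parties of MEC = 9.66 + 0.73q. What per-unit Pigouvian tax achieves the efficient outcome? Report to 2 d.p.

Social marginal benefit = demand − MEC = 202.93 - 2.34q.
Set SMB = MC: 202.93 - 2.34q = 14.32 + 0.60q → q* = 64.1531.
The Pigouvian tax equals MEC at q*: 9.66 + 0.73×64.1531 = 56.4918.

tax = $56.49 per unit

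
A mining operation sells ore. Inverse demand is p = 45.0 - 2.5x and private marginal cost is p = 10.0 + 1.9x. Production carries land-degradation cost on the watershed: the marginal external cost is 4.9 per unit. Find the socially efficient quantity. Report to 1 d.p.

Social marginal cost = private MC + MEC = 14.9 + 1.9x.
Set SMC = demand: 14.9 + 1.9x = 45.0 - 2.5x → x* = 6.8409.

x* = 6.8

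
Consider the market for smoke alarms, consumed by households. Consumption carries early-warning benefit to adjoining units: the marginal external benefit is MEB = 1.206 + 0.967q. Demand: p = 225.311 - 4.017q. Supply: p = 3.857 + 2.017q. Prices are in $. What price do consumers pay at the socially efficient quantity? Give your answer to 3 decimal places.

Social marginal benefit = demand + MEB = 226.517 - 3.050q.
Set SMB = MC: 226.517 - 3.050q = 3.857 + 2.017q → q* = 43.9432.
Consumer price on the demand curve at q*: 225.311 − 4.017×43.9432 = 48.7912.

P = $48.791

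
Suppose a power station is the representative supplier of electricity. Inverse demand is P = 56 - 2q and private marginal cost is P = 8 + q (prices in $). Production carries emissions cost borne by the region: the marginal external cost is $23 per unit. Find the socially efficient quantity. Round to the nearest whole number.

Social marginal cost = private MC + MEC = 31 + q.
Set SMC = demand: 31 + q = 56 - 2q → q* = 8.3333.

q* = 8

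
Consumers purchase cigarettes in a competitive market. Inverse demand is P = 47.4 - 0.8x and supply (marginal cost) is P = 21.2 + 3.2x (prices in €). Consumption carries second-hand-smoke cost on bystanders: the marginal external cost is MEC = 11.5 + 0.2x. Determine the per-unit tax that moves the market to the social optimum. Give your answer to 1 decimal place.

tax = €12.2 per unit

Social marginal benefit = demand − MEC = 35.9 - x.
Set SMB = MC: 35.9 - x = 21.2 + 3.2x → x* = 3.5000.
The Pigouvian tax equals MEC at x*: 11.5 + 0.2×3.5000 = 12.2000.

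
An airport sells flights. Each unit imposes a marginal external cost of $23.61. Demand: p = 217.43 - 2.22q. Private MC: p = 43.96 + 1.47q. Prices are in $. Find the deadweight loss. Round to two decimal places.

DWL = $75.53

Market equilibrium (private): 43.96 + 1.47q = 217.43 - 2.22q → q_m = 47.0108.
Social marginal cost = private MC + MEC = 67.57 + 1.47q.
Set SMC = demand: 67.57 + 1.47q = 217.43 - 2.22q → q* = 40.6125.
Height of the DWL triangle at q_m is SMC(q_m) − demand(q_m) = MEC(q_m) = 23.6100.
DWL = ½ × 6.3983 × 23.6100 = 75.5319.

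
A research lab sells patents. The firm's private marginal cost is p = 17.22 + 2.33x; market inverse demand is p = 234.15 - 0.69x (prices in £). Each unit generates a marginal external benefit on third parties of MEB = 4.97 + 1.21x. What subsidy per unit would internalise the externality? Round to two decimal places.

subsidy = £153.31 per unit

Social marginal cost = private MC − MEB = 12.25 + 1.12x.
Set SMC = demand: 12.25 + 1.12x = 234.15 - 0.69x → x* = 122.5967.
The Pigouvian subsidy equals MEB at x*: 4.97 + 1.21×122.5967 = 153.3120.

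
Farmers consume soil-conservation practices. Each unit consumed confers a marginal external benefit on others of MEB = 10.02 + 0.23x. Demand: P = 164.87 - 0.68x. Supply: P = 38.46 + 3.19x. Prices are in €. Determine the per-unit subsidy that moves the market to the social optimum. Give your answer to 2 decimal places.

subsidy = €18.64 per unit

Social marginal benefit = demand + MEB = 174.89 - 0.45x.
Set SMB = MC: 174.89 - 0.45x = 38.46 + 3.19x → x* = 37.4808.
The Pigouvian subsidy equals MEB at x*: 10.02 + 0.23×37.4808 = 18.6406.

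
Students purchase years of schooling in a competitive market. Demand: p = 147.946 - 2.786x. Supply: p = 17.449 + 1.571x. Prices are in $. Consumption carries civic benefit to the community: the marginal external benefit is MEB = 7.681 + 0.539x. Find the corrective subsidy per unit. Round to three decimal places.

subsidy = $27.188 per unit

Social marginal benefit = demand + MEB = 155.627 - 2.247x.
Set SMB = MC: 155.627 - 2.247x = 17.449 + 1.571x → x* = 36.1912.
The Pigouvian subsidy equals MEB at x*: 7.681 + 0.539×36.1912 = 27.1881.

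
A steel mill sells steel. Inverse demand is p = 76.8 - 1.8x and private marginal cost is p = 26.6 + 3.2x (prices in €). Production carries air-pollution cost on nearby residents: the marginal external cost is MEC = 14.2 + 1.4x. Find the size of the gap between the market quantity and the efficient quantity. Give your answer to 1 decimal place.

4.4 units

Market equilibrium (private): 26.6 + 3.2x = 76.8 - 1.8x → x_m = 10.0400.
Social marginal cost = private MC + MEC = 40.8 + 4.6x.
Set SMC = demand: 40.8 + 4.6x = 76.8 - 1.8x → x* = 5.6250.
Gap = |10.0400 − 5.6250| = 4.4150.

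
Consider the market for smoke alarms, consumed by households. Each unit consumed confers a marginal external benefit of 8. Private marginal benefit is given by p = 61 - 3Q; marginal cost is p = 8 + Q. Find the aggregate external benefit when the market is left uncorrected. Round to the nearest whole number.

106

Market equilibrium (private): 8 + Q = 61 - 3Q → Q_m = 13.2500.
Total external benefit = MEB × Q_m = 8 × 13.2500 = 106.0000.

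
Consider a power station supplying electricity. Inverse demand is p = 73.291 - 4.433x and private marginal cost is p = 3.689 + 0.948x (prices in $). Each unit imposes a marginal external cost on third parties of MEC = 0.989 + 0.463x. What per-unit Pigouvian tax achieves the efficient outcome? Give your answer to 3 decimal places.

tax = $6.425 per unit

Social marginal cost = private MC + MEC = 4.678 + 1.411x.
Set SMC = demand: 4.678 + 1.411x = 73.291 - 4.433x → x* = 11.7408.
The Pigouvian tax equals MEC at x*: 0.989 + 0.463×11.7408 = 6.4250.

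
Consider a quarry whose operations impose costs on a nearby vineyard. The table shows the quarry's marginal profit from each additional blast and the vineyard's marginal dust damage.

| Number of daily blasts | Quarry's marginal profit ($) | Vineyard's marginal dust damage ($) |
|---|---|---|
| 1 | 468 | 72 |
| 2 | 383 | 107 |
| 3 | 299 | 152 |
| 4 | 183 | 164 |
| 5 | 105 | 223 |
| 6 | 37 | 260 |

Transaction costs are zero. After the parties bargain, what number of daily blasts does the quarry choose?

4

Bargaining reaches the level where marginal profit last exceeds marginal dust damage.
That holds through level 4 (183 ≥ 164) but not at 5 (105 < 223).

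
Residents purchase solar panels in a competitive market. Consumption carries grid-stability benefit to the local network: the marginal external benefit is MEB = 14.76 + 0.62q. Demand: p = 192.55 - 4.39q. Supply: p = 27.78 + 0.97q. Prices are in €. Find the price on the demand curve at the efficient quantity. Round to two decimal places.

Social marginal benefit = demand + MEB = 207.31 - 3.77q.
Set SMB = MC: 207.31 - 3.77q = 27.78 + 0.97q → q* = 37.8755.
Consumer price on the demand curve at q*: 192.55 − 4.39×37.8755 = 26.2766.

P = €26.28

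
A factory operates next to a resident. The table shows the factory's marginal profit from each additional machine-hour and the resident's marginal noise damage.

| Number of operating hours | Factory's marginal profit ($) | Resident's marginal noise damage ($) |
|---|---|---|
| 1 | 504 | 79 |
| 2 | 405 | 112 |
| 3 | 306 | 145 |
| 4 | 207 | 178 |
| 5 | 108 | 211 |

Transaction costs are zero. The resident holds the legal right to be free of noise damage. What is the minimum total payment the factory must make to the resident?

Efficient level: marginal profit ≥ marginal noise damage through level 4, so k* = 4.
With the resident holding the right, the factory must at least compensate total damage at k*: 79 + 112 + 145 + 178 = 514.

$514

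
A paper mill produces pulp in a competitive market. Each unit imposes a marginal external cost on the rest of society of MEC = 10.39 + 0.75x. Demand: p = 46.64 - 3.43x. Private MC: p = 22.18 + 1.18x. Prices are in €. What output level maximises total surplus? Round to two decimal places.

Social marginal cost = private MC + MEC = 32.57 + 1.93x.
Set SMC = demand: 32.57 + 1.93x = 46.64 - 3.43x → x* = 2.6250.

x* = 2.63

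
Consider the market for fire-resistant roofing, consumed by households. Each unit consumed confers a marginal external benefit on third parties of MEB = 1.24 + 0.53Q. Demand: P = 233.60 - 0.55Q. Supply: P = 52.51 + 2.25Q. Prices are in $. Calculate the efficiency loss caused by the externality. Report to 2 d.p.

DWL = $277.87

Market equilibrium (private): 52.51 + 2.25Q = 233.60 - 0.55Q → Q_m = 64.6750.
Social marginal benefit = demand + MEB = 234.84 - 0.02Q.
Set SMB = MC: 234.84 - 0.02Q = 52.51 + 2.25Q → Q* = 80.3216.
Between Q* and Q_m the wedge SMB − MC runs linearly from 0 to MEB(Q_m), so the loss is a triangle.
DWL = ½ × 15.6466 × 35.5178 = 277.8664.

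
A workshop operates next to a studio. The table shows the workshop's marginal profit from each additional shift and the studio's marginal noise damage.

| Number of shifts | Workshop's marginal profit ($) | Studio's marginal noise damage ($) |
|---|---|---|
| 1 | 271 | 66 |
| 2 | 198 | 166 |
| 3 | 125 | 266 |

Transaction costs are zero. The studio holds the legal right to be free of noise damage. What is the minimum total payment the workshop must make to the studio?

$232

Efficient level: marginal profit ≥ marginal noise damage through level 2, so k* = 2.
With the studio holding the right, the workshop must at least compensate total damage at k*: 66 + 166 = 232.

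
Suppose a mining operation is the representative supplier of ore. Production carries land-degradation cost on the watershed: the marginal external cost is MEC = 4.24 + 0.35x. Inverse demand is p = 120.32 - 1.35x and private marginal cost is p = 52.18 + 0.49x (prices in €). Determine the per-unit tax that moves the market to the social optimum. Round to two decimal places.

tax = €14.45 per unit

Social marginal cost = private MC + MEC = 56.42 + 0.84x.
Set SMC = demand: 56.42 + 0.84x = 120.32 - 1.35x → x* = 29.1781.
The Pigouvian tax equals MEC at x*: 4.24 + 0.35×29.1781 = 14.4523.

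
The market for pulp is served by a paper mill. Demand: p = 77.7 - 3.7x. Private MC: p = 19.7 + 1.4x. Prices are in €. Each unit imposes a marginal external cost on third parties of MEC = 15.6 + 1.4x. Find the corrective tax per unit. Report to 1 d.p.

tax = €24.7 per unit

Social marginal cost = private MC + MEC = 35.3 + 2.8x.
Set SMC = demand: 35.3 + 2.8x = 77.7 - 3.7x → x* = 6.5231.
The Pigouvian tax equals MEC at x*: 15.6 + 1.4×6.5231 = 24.7323.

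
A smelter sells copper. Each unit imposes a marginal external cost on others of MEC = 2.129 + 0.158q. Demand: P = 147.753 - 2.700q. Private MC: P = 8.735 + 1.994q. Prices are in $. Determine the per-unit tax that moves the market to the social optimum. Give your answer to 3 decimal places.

tax = $6.587 per unit

Social marginal cost = private MC + MEC = 10.864 + 2.152q.
Set SMC = demand: 10.864 + 2.152q = 147.753 - 2.700q → q* = 28.2129.
The Pigouvian tax equals MEC at q*: 2.129 + 0.158×28.2129 = 6.5866.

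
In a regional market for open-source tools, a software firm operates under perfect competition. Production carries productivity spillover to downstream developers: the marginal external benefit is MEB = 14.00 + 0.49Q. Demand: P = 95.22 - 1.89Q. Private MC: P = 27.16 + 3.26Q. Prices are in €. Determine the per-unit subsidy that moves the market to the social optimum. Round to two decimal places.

Social marginal cost = private MC − MEB = 13.16 + 2.77Q.
Set SMC = demand: 13.16 + 2.77Q = 95.22 - 1.89Q → Q* = 17.6094.
The Pigouvian subsidy equals MEB at Q*: 14.00 + 0.49×17.6094 = 22.6286.

subsidy = €22.63 per unit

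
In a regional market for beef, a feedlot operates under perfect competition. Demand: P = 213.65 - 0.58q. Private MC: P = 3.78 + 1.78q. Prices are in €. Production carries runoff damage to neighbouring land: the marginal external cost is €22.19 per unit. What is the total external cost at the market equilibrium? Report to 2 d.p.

Market equilibrium (private): 3.78 + 1.78q = 213.65 - 0.58q → q_m = 88.9280.
Total external cost = MEC × q_m = 22.19 × 88.9280 = 1973.3123.

€1973.31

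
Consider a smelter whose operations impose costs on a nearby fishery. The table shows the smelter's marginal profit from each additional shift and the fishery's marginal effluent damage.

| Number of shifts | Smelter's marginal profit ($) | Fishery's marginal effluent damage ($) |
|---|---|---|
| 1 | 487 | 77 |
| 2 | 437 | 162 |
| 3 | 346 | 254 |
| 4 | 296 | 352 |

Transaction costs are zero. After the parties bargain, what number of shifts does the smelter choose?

3

Bargaining reaches the level where marginal profit last exceeds marginal effluent damage.
That holds through level 3 (346 ≥ 254) but not at 4 (296 < 352).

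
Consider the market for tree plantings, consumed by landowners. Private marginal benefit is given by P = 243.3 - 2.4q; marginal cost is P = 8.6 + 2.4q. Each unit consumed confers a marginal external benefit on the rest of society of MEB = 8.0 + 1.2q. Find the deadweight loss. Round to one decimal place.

Market equilibrium (private): 8.6 + 2.4q = 243.3 - 2.4q → q_m = 48.8958.
Social marginal benefit = demand + MEB = 251.3 - 1.2q.
Set SMB = MC: 251.3 - 1.2q = 8.6 + 2.4q → q* = 67.4167.
Between q* and q_m the wedge SMB − MC runs linearly from 0 to MEB(q_m), so the loss is a triangle.
DWL = ½ × 18.5209 × 66.6750 = 617.4405.

DWL = 617.4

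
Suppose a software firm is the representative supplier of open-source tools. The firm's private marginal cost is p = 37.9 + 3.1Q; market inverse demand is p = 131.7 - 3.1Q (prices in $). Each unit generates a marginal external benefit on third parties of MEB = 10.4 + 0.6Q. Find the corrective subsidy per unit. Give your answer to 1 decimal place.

Social marginal cost = private MC − MEB = 27.5 + 2.5Q.
Set SMC = demand: 27.5 + 2.5Q = 131.7 - 3.1Q → Q* = 18.6071.
The Pigouvian subsidy equals MEB at Q*: 10.4 + 0.6×18.6071 = 21.5643.

subsidy = $21.6 per unit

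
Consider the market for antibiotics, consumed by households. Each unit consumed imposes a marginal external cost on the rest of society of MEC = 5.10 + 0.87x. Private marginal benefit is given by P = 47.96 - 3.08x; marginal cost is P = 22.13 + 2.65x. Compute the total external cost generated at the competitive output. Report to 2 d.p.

Market equilibrium (private): 22.13 + 2.65x = 47.96 - 3.08x → x_m = 4.5079.
Total external cost = ∫₀^{x_m} (5.10 + 0.87x) dx = 5.10×4.5079 + ½×0.87×4.5079² = 31.8300.

31.83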